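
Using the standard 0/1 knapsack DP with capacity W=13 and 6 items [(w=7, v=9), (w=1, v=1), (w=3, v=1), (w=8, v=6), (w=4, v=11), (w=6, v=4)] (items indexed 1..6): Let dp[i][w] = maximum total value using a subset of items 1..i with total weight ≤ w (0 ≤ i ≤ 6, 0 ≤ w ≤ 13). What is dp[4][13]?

i\w   0   1   2   3   4   5   6   7   8   9  10  11  12  13
  0   0   0   0   0   0   0   0   0   0   0   0   0   0   0
  1   0   0   0   0   0   0   0   9   9   9   9   9   9   9
  2   0   1   1   1   1   1   1   9  10  10  10  10  10  10
  3   0   1   1   1   2   2   2   9  10  10  10  11  11  11
  4   0   1   1   1   2   2   2   9  10  10  10  11  11  11
  5   0   1   1   1  11  12  12  12  13  13  13  20  21  21
  6   0   1   1   1  11  12  12  12  13  13  15  20  21  21

11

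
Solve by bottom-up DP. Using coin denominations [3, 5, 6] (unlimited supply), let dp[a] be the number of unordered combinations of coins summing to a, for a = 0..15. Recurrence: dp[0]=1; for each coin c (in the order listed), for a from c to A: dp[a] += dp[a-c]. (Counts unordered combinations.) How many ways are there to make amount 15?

after  coin     0     1     2     3     4     5     6     7     8     9    10    11    12    13    14    15
          3     1     0     0     1     0     0     1     0     0     1     0     0     1     0     0     1
          5     1     0     0     1     0     1     1     0     1     1     1     1     1     1     1     2
          6     1     0     0     1     0     1     2     0     1     2     1     2     3     1     2     4

4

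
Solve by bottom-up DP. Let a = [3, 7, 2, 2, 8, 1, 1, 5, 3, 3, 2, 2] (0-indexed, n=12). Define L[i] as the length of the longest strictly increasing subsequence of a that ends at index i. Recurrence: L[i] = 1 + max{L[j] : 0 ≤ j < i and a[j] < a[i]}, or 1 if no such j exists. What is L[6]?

1

   i    0    1    2    3    4    5    6    7    8    9   10   11
a[i]    3    7    2    2    8    1    1    5    3    3    2    2
L[i]    1    2    1    1    3    1    1    2    2    2    2    2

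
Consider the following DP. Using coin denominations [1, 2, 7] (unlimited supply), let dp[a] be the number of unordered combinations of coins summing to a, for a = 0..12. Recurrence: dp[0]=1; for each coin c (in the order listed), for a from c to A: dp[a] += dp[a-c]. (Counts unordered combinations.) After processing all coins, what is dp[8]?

6

after  coin     0     1     2     3     4     5     6     7     8     9    10    11    12
          1     1     1     1     1     1     1     1     1     1     1     1     1     1
          2     1     1     2     2     3     3     4     4     5     5     6     6     7
          7     1     1     2     2     3     3     4     5     6     7     8     9    10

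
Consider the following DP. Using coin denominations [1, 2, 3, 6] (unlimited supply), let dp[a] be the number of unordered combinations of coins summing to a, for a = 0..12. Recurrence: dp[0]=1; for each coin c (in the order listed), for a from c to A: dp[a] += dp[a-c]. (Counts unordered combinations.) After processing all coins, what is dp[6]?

8

after  coin     0     1     2     3     4     5     6     7     8     9    10    11    12
          1     1     1     1     1     1     1     1     1     1     1     1     1     1
          2     1     1     2     2     3     3     4     4     5     5     6     6     7
          3     1     1     2     3     4     5     7     8    10    12    14    16    19
          6     1     1     2     3     4     5     8     9    12    15    18    21    27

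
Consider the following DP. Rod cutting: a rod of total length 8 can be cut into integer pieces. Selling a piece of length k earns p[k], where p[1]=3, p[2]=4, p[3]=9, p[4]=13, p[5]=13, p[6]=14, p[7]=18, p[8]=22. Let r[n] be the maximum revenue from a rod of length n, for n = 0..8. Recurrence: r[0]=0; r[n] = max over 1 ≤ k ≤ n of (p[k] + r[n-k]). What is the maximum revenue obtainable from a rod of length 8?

   n    0    1    2    3    4    5    6    7    8
r[n]    0    3    6    9   13   16   19   22   26

26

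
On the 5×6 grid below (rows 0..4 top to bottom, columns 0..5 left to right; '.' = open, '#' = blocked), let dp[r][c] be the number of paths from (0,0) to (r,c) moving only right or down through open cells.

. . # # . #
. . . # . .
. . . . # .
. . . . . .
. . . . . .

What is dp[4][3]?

r\c   0   1   2   3   4   5
  0   1   1   0   0   0   0
  1   1   2   2   0   0   0
  2   1   3   5   5   0   0
  3   1   4   9  14  14  14
  4   1   5  14  28  42  56

28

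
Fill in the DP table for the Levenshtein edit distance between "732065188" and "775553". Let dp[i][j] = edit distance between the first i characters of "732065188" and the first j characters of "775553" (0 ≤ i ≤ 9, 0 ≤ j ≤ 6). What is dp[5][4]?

   ''  7  7  5  5  5  3
''  0  1  2  3  4  5  6
 7  1  0  1  2  3  4  5
 3  2  1  1  2  3  4  4
 2  3  2  2  2  3  4  5
 0  4  3  3  3  3  4  5
 6  5  4  4  4  4  4  5
 5  6  5  5  4  4  4  5
 1  7  6  6  5  5  5  5
 8  8  7  7  6  6  6  6
 8  9  8  8  7  7  7  7

4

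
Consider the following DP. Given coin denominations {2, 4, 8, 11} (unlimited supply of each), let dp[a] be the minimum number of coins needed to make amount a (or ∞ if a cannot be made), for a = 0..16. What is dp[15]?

2

 a  0  1  2  3  4  5  6  7  8  9 10 11 12 13 14 15 16
dp  0  -  1  -  1  -  2  -  1  -  2  1  2  2  3  2  2
(- denotes ∞ / unreachable)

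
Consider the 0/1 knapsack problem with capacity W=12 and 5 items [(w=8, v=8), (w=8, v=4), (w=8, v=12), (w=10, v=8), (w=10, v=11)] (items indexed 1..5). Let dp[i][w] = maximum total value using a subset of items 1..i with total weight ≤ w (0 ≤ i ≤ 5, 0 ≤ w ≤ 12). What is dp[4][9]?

12

i\w   0   1   2   3   4   5   6   7   8   9  10  11  12
  0   0   0   0   0   0   0   0   0   0   0   0   0   0
  1   0   0   0   0   0   0   0   0   8   8   8   8   8
  2   0   0   0   0   0   0   0   0   8   8   8   8   8
  3   0   0   0   0   0   0   0   0  12  12  12  12  12
  4   0   0   0   0   0   0   0   0  12  12  12  12  12
  5   0   0   0   0   0   0   0   0  12  12  12  12  12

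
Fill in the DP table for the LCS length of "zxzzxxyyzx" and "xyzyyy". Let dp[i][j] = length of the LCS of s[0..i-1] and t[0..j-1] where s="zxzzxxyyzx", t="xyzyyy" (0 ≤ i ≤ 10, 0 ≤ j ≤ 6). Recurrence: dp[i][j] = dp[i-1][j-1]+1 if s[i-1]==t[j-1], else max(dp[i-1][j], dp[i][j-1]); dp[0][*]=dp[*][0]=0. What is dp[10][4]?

   ''  x  y  z  y  y  y
''  0  0  0  0  0  0  0
 z  0  0  0  1  1  1  1
 x  0  1  1  1  1  1  1
 z  0  1  1  2  2  2  2
 z  0  1  1  2  2  2  2
 x  0  1  1  2  2  2  2
 x  0  1  1  2  2  2  2
 y  0  1  2  2  3  3  3
 y  0  1  2  2  3  4  4
 z  0  1  2  3  3  4  4
 x  0  1  2  3  3  4  4

3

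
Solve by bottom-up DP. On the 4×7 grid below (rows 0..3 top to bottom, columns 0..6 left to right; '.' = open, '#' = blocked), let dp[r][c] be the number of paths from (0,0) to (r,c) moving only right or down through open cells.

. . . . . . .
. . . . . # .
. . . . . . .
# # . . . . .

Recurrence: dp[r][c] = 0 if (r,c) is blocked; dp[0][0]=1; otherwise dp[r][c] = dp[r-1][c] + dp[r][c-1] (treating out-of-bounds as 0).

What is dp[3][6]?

62

r\c   0   1   2   3   4   5   6
  0   1   1   1   1   1   1   1
  1   1   2   3   4   5   0   1
  2   1   3   6  10  15  15  16
  3   0   0   6  16  31  46  62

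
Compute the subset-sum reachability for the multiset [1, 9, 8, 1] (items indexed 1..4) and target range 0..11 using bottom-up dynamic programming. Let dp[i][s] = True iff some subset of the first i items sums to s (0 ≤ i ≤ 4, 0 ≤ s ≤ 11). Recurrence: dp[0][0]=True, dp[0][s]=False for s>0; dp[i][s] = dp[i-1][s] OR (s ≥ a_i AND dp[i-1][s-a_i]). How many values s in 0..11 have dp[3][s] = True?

i\s   0   1   2   3   4   5   6   7   8   9  10  11
  0   T   F   F   F   F   F   F   F   F   F   F   F
  1   T   T   F   F   F   F   F   F   F   F   F   F
  2   T   T   F   F   F   F   F   F   F   T   T   F
  3   T   T   F   F   F   F   F   F   T   T   T   F
  4   T   T   T   F   F   F   F   F   T   T   T   T

5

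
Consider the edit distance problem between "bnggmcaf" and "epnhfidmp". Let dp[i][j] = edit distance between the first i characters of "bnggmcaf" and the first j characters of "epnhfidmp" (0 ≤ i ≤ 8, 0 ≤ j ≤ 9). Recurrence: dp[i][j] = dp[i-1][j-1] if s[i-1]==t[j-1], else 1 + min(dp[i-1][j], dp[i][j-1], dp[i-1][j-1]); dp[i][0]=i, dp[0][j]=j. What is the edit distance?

   ''  e  p  n  h  f  i  d  m  p
''  0  1  2  3  4  5  6  7  8  9
 b  1  1  2  3  4  5  6  7  8  9
 n  2  2  2  2  3  4  5  6  7  8
 g  3  3  3  3  3  4  5  6  7  8
 g  4  4  4  4  4  4  5  6  7  8
 m  5  5  5  5  5  5  5  6  6  7
 c  6  6  6  6  6  6  6  6  7  7
 a  7  7  7  7  7  7  7  7  7  8
 f  8  8  8  8  8  7  8  8  8  8

8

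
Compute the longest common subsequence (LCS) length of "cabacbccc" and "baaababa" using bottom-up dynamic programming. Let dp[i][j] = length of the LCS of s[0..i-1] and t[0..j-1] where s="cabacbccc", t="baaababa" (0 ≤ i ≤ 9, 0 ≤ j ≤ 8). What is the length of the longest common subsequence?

4

   ''  b  a  a  a  b  a  b  a
''  0  0  0  0  0  0  0  0  0
 c  0  0  0  0  0  0  0  0  0
 a  0  0  1  1  1  1  1  1  1
 b  0  1  1  1  1  2  2  2  2
 a  0  1  2  2  2  2  3  3  3
 c  0  1  2  2  2  2  3  3  3
 b  0  1  2  2  2  3  3  4  4
 c  0  1  2  2  2  3  3  4  4
 c  0  1  2  2  2  3  3  4  4
 c  0  1  2  2  2  3  3  4  4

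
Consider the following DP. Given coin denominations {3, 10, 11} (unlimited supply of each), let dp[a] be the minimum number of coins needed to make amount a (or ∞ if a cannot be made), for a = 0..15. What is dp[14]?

2

 a  0  1  2  3  4  5  6  7  8  9 10 11 12 13 14 15
dp  0  -  -  1  -  -  2  -  -  3  1  1  4  2  2  5
(- denotes ∞ / unreachable)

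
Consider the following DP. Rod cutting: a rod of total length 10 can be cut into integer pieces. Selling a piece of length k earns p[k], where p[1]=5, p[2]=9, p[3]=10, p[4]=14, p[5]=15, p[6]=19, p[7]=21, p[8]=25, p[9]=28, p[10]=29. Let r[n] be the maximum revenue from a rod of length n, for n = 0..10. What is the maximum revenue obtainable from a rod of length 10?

50

   n    0    1    2    3    4    5    6    7    8    9   10
r[n]    0    5   10   15   20   25   30   35   40   45   50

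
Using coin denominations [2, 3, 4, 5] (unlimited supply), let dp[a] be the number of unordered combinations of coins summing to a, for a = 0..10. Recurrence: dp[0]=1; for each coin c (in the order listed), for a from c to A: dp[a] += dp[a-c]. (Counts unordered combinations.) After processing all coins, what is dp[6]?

after  coin     0     1     2     3     4     5     6     7     8     9    10
          2     1     0     1     0     1     0     1     0     1     0     1
          3     1     0     1     1     1     1     2     1     2     2     2
          4     1     0     1     1     2     1     3     2     4     3     5
          5     1     0     1     1     2     2     3     3     5     5     7

3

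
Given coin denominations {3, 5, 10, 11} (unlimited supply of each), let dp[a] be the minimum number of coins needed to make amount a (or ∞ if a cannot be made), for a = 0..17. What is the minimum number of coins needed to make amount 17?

 a  0  1  2  3  4  5  6  7  8  9 10 11 12 13 14 15 16 17
dp  0  -  -  1  -  1  2  -  2  3  1  1  4  2  2  2  2  3
(- denotes ∞ / unreachable)

3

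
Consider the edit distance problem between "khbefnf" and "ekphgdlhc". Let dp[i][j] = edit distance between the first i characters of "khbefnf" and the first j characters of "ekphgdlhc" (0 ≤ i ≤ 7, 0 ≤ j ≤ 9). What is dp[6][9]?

7

   ''  e  k  p  h  g  d  l  h  c
''  0  1  2  3  4  5  6  7  8  9
 k  1  1  1  2  3  4  5  6  7  8
 h  2  2  2  2  2  3  4  5  6  7
 b  3  3  3  3  3  3  4  5  6  7
 e  4  3  4  4  4  4  4  5  6  7
 f  5  4  4  5  5  5  5  5  6  7
 n  6  5  5  5  6  6  6  6  6  7
 f  7  6  6  6  6  7  7  7  7  7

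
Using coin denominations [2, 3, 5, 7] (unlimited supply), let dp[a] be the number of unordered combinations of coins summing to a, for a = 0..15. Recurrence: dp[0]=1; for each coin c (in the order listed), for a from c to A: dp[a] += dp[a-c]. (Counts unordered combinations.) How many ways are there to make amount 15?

after  coin     0     1     2     3     4     5     6     7     8     9    10    11    12    13    14    15
          2     1     0     1     0     1     0     1     0     1     0     1     0     1     0     1     0
          3     1     0     1     1     1     1     2     1     2     2     2     2     3     2     3     3
          5     1     0     1     1     1     2     2     2     3     3     4     4     5     5     6     7
          7     1     0     1     1     1     2     2     3     3     4     5     5     7     7     9    10

10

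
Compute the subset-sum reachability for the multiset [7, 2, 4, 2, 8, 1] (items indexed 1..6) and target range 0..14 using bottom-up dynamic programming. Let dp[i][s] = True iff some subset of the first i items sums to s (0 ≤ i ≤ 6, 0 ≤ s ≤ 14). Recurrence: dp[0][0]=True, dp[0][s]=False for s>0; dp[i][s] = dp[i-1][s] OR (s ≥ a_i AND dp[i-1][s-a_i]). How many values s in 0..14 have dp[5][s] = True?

i\s   0   1   2   3   4   5   6   7   8   9  10  11  12  13  14
  0   T   F   F   F   F   F   F   F   F   F   F   F   F   F   F
  1   T   F   F   F   F   F   F   T   F   F   F   F   F   F   F
  2   T   F   T   F   F   F   F   T   F   T   F   F   F   F   F
  3   T   F   T   F   T   F   T   T   F   T   F   T   F   T   F
  4   T   F   T   F   T   F   T   T   T   T   F   T   F   T   F
  5   T   F   T   F   T   F   T   T   T   T   T   T   T   T   T
  6   T   T   T   T   T   T   T   T   T   T   T   T   T   T   T

12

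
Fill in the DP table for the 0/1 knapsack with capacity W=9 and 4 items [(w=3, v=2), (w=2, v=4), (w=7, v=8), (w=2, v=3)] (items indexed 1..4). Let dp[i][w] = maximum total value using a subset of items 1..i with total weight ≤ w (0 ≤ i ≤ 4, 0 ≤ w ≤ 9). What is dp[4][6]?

i\w   0   1   2   3   4   5   6   7   8   9
  0   0   0   0   0   0   0   0   0   0   0
  1   0   0   0   2   2   2   2   2   2   2
  2   0   0   4   4   4   6   6   6   6   6
  3   0   0   4   4   4   6   6   8   8  12
  4   0   0   4   4   7   7   7   9   9  12

7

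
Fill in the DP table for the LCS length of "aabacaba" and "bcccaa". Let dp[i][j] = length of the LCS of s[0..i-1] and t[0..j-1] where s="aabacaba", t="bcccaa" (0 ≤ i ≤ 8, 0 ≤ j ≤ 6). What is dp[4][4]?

   ''  b  c  c  c  a  a
''  0  0  0  0  0  0  0
 a  0  0  0  0  0  1  1
 a  0  0  0  0  0  1  2
 b  0  1  1  1  1  1  2
 a  0  1  1  1  1  2  2
 c  0  1  2  2  2  2  2
 a  0  1  2  2  2  3  3
 b  0  1  2  2  2  3  3
 a  0  1  2  2  2  3  4

1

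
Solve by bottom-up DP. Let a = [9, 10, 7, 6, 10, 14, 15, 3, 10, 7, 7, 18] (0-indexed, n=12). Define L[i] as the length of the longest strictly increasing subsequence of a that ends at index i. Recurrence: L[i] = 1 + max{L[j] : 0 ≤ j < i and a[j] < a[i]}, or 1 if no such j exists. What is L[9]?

2

   i    0    1    2    3    4    5    6    7    8    9   10   11
a[i]    9   10    7    6   10   14   15    3   10    7    7   18
L[i]    1    2    1    1    2    3    4    1    2    2    2    5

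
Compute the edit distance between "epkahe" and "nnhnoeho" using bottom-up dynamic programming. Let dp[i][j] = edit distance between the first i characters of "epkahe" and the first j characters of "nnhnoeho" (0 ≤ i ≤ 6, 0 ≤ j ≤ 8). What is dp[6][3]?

5

   ''  n  n  h  n  o  e  h  o
''  0  1  2  3  4  5  6  7  8
 e  1  1  2  3  4  5  5  6  7
 p  2  2  2  3  4  5  6  6  7
 k  3  3  3  3  4  5  6  7  7
 a  4  4  4  4  4  5  6  7  8
 h  5  5  5  4  5  5  6  6  7
 e  6  6  6  5  5  6  5  6  7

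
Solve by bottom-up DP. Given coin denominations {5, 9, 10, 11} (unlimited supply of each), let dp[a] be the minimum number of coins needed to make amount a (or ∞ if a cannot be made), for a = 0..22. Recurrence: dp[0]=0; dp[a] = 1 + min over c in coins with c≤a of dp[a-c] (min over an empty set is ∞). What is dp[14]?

 a  0  1  2  3  4  5  6  7  8  9 10 11 12 13 14 15 16 17 18 19 20 21 22
dp  0  -  -  -  -  1  -  -  -  1  1  1  -  -  2  2  2  -  2  2  2  2  2
(- denotes ∞ / unreachable)

2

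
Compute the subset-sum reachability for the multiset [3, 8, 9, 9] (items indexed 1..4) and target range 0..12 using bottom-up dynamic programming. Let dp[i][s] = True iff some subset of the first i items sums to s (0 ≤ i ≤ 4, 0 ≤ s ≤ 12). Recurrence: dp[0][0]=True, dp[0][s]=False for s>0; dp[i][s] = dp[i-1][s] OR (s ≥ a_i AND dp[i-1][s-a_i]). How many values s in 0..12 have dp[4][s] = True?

i\s   0   1   2   3   4   5   6   7   8   9  10  11  12
  0   T   F   F   F   F   F   F   F   F   F   F   F   F
  1   T   F   F   T   F   F   F   F   F   F   F   F   F
  2   T   F   F   T   F   F   F   F   T   F   F   T   F
  3   T   F   F   T   F   F   F   F   T   T   F   T   T
  4   T   F   F   T   F   F   F   F   T   T   F   T   T

6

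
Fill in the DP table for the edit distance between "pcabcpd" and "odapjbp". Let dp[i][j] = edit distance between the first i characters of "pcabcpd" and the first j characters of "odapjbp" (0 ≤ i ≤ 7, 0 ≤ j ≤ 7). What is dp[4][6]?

4

   ''  o  d  a  p  j  b  p
''  0  1  2  3  4  5  6  7
 p  1  1  2  3  3  4  5  6
 c  2  2  2  3  4  4  5  6
 a  3  3  3  2  3  4  5  6
 b  4  4  4  3  3  4  4  5
 c  5  5  5  4  4  4  5  5
 p  6  6  6  5  4  5  5  5
 d  7  7  6  6  5  5  6  6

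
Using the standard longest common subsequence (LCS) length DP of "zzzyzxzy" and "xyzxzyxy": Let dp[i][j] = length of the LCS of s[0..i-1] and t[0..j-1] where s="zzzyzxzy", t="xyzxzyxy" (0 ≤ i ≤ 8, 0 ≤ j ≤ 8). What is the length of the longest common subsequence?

   ''  x  y  z  x  z  y  x  y
''  0  0  0  0  0  0  0  0  0
 z  0  0  0  1  1  1  1  1  1
 z  0  0  0  1  1  2  2  2  2
 z  0  0  0  1  1  2  2  2  2
 y  0  0  1  1  1  2  3  3  3
 z  0  0  1  2  2  2  3  3  3
 x  0  1  1  2  3  3  3  4  4
 z  0  1  1  2  3  4  4  4  4
 y  0  1  2  2  3  4  5  5  5

5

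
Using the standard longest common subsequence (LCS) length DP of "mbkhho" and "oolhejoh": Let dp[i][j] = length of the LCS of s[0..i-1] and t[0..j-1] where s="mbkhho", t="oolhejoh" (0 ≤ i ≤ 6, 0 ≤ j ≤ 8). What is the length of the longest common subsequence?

2

   ''  o  o  l  h  e  j  o  h
''  0  0  0  0  0  0  0  0  0
 m  0  0  0  0  0  0  0  0  0
 b  0  0  0  0  0  0  0  0  0
 k  0  0  0  0  0  0  0  0  0
 h  0  0  0  0  1  1  1  1  1
 h  0  0  0  0  1  1  1  1  2
 o  0  1  1  1  1  1  1  2  2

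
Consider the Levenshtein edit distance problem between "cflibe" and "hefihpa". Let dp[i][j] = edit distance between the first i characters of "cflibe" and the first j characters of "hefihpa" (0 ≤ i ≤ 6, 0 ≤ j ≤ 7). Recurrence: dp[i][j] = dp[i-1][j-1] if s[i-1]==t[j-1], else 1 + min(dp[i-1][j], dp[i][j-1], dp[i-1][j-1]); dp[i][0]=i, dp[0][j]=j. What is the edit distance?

6

   ''  h  e  f  i  h  p  a
''  0  1  2  3  4  5  6  7
 c  1  1  2  3  4  5  6  7
 f  2  2  2  2  3  4  5  6
 l  3  3  3  3  3  4  5  6
 i  4  4  4  4  3  4  5  6
 b  5  5  5  5  4  4  5  6
 e  6  6  5  6  5  5  5  6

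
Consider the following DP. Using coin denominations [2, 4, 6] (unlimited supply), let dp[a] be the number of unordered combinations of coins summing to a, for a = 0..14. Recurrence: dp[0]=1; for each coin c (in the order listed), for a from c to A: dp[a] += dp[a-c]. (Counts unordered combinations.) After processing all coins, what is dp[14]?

after  coin     0     1     2     3     4     5     6     7     8     9    10    11    12    13    14
          2     1     0     1     0     1     0     1     0     1     0     1     0     1     0     1
          4     1     0     1     0     2     0     2     0     3     0     3     0     4     0     4
          6     1     0     1     0     2     0     3     0     4     0     5     0     7     0     8

8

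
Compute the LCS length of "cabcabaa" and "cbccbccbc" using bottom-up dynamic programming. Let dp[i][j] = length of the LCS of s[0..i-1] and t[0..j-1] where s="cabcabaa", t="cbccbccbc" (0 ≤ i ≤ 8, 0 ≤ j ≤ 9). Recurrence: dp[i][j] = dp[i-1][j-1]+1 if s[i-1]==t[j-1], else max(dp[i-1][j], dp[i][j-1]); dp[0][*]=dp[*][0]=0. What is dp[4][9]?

   ''  c  b  c  c  b  c  c  b  c
''  0  0  0  0  0  0  0  0  0  0
 c  0  1  1  1  1  1  1  1  1  1
 a  0  1  1  1  1  1  1  1  1  1
 b  0  1  2  2  2  2  2  2  2  2
 c  0  1  2  3  3  3  3  3  3  3
 a  0  1  2  3  3  3  3  3  3  3
 b  0  1  2  3  3  4  4  4  4  4
 a  0  1  2  3  3  4  4  4  4  4
 a  0  1  2  3  3  4  4  4  4  4

3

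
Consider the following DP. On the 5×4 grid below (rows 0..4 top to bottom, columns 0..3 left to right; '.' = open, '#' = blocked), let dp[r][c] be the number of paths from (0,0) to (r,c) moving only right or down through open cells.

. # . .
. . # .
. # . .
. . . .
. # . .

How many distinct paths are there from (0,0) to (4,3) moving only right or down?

2

r\c   0   1   2   3
  0   1   0   0   0
  1   1   1   0   0
  2   1   0   0   0
  3   1   1   1   1
  4   1   0   1   2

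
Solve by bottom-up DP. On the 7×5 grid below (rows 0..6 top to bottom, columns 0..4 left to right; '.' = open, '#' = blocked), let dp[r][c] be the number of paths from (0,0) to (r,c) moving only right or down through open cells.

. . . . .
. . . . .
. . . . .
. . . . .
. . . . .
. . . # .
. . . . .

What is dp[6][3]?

r\c   0   1   2   3   4
  0   1   1   1   1   1
  1   1   2   3   4   5
  2   1   3   6  10  15
  3   1   4  10  20  35
  4   1   5  15  35  70
  5   1   6  21   0  70
  6   1   7  28  28  98

28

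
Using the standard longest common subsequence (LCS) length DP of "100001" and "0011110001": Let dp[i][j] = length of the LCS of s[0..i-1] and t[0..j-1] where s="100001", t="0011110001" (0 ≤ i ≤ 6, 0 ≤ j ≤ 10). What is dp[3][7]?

   ''  0  0  1  1  1  1  0  0  0  1
''  0  0  0  0  0  0  0  0  0  0  0
 1  0  0  0  1  1  1  1  1  1  1  1
 0  0  1  1  1  1  1  1  2  2  2  2
 0  0  1  2  2  2  2  2  2  3  3  3
 0  0  1  2  2  2  2  2  3  3  4  4
 0  0  1  2  2  2  2  2  3  4  4  4
 1  0  1  2  3  3  3  3  3  4  4  5

2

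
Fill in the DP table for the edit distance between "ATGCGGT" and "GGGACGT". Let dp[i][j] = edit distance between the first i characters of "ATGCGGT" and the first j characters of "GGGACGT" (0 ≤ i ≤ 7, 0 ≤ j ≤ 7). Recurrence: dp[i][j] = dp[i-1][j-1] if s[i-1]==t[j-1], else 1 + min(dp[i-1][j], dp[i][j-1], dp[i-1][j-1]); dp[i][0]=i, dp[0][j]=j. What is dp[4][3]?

   ''  G  G  G  A  C  G  T
''  0  1  2  3  4  5  6  7
 A  1  1  2  3  3  4  5  6
 T  2  2  2  3  4  4  5  5
 G  3  2  2  2  3  4  4  5
 C  4  3  3  3  3  3  4  5
 G  5  4  3  3  4  4  3  4
 G  6  5  4  3  4  5  4  4
 T  7  6  5  4  4  5  5  4

3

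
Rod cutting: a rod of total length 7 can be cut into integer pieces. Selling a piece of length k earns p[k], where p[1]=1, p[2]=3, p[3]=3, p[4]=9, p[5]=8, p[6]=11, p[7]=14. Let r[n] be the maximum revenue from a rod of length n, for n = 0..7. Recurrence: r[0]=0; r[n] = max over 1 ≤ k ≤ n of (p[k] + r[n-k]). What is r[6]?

   n    0    1    2    3    4    5    6    7
r[n]    0    1    3    4    9   10   12   14

12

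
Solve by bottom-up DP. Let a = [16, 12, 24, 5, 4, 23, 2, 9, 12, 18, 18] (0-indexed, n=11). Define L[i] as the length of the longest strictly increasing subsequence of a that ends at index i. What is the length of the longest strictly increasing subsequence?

   i    0    1    2    3    4    5    6    7    8    9   10
a[i]   16   12   24    5    4   23    2    9   12   18   18
L[i]    1    1    2    1    1    2    1    2    3    4    4

4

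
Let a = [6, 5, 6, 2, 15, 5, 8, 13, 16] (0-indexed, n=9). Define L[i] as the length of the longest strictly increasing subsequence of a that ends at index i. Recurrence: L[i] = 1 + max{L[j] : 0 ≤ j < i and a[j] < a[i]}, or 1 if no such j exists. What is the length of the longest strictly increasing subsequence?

5

   i    0    1    2    3    4    5    6    7    8
a[i]    6    5    6    2   15    5    8   13   16
L[i]    1    1    2    1    3    2    3    4    5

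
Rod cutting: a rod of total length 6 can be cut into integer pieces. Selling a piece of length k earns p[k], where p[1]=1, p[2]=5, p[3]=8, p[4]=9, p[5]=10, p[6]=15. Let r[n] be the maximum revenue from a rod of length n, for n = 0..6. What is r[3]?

   n    0    1    2    3    4    5    6
r[n]    0    1    5    8   10   13   16

8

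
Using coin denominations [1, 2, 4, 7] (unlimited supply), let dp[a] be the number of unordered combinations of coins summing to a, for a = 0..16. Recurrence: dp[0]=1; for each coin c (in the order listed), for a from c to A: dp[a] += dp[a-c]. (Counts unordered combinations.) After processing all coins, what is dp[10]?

14

after  coin     0     1     2     3     4     5     6     7     8     9    10    11    12    13    14    15    16
          1     1     1     1     1     1     1     1     1     1     1     1     1     1     1     1     1     1
          2     1     1     2     2     3     3     4     4     5     5     6     6     7     7     8     8     9
          4     1     1     2     2     4     4     6     6     9     9    12    12    16    16    20    20    25
          7     1     1     2     2     4     4     6     7    10    11    14    16    20    22    27    30    36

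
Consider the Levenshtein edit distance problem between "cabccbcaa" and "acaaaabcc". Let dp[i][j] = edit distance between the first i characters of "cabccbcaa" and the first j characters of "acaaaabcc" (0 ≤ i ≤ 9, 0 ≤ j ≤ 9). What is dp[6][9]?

5

   ''  a  c  a  a  a  a  b  c  c
''  0  1  2  3  4  5  6  7  8  9
 c  1  1  1  2  3  4  5  6  7  8
 a  2  1  2  1  2  3  4  5  6  7
 b  3  2  2  2  2  3  4  4  5  6
 c  4  3  2  3  3  3  4  5  4  5
 c  5  4  3  3  4  4  4  5  5  4
 b  6  5  4  4  4  5  5  4  5  5
 c  7  6  5  5  5  5  6  5  4  5
 a  8  7  6  5  5  5  5  6  5  5
 a  9  8  7  6  5  5  5  6  6  6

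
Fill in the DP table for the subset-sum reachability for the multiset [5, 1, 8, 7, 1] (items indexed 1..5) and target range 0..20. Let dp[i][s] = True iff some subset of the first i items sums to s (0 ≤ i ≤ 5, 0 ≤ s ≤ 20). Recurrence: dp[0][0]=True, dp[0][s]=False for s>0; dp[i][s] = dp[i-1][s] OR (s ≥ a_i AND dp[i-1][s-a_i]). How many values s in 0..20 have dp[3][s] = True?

8

i\s   0   1   2   3   4   5   6   7   8   9  10  11  12  13  14  15  16  17  18  19  20
  0   T   F   F   F   F   F   F   F   F   F   F   F   F   F   F   F   F   F   F   F   F
  1   T   F   F   F   F   T   F   F   F   F   F   F   F   F   F   F   F   F   F   F   F
  2   T   T   F   F   F   T   T   F   F   F   F   F   F   F   F   F   F   F   F   F   F
  3   T   T   F   F   F   T   T   F   T   T   F   F   F   T   T   F   F   F   F   F   F
  4   T   T   F   F   F   T   T   T   T   T   F   F   T   T   T   T   T   F   F   F   T
  5   T   T   T   F   F   T   T   T   T   T   T   F   T   T   T   T   T   T   F   F   T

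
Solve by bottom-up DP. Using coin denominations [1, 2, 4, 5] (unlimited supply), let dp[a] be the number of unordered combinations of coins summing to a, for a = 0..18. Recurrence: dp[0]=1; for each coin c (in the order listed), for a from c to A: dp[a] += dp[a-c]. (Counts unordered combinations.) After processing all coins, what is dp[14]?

after  coin     0     1     2     3     4     5     6     7     8     9    10    11    12    13    14    15    16    17    18
          1     1     1     1     1     1     1     1     1     1     1     1     1     1     1     1     1     1     1     1
          2     1     1     2     2     3     3     4     4     5     5     6     6     7     7     8     8     9     9    10
          4     1     1     2     2     4     4     6     6     9     9    12    12    16    16    20    20    25    25    30
          5     1     1     2     2     4     5     7     8    11    13    17    19    24    27    33    37    44    49    57

33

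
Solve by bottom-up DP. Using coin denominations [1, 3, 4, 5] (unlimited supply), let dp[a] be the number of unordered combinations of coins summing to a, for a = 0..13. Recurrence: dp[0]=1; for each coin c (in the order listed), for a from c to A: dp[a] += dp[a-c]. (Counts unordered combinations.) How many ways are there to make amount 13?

after  coin     0     1     2     3     4     5     6     7     8     9    10    11    12    13
          1     1     1     1     1     1     1     1     1     1     1     1     1     1     1
          3     1     1     1     2     2     2     3     3     3     4     4     4     5     5
          4     1     1     1     2     3     3     4     5     6     7     8     9    11    12
          5     1     1     1     2     3     4     5     6     8    10    12    14    17    20

20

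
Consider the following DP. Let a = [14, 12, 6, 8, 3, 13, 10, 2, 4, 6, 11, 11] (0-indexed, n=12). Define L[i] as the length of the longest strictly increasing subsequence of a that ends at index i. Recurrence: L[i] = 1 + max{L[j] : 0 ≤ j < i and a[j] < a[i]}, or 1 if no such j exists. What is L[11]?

   i    0    1    2    3    4    5    6    7    8    9   10   11
a[i]   14   12    6    8    3   13   10    2    4    6   11   11
L[i]    1    1    1    2    1    3    3    1    2    3    4    4

4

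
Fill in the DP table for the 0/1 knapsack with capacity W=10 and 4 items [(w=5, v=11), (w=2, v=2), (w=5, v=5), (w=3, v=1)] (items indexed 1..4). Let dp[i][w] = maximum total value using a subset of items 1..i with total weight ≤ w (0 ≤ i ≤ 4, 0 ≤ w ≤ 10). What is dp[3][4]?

2

i\w   0   1   2   3   4   5   6   7   8   9  10
  0   0   0   0   0   0   0   0   0   0   0   0
  1   0   0   0   0   0  11  11  11  11  11  11
  2   0   0   2   2   2  11  11  13  13  13  13
  3   0   0   2   2   2  11  11  13  13  13  16
  4   0   0   2   2   2  11  11  13  13  13  16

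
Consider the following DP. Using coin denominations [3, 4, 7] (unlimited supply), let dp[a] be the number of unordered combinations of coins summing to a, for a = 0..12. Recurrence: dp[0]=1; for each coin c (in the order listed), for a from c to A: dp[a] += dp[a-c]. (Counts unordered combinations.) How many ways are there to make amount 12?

2

after  coin     0     1     2     3     4     5     6     7     8     9    10    11    12
          3     1     0     0     1     0     0     1     0     0     1     0     0     1
          4     1     0     0     1     1     0     1     1     1     1     1     1     2
          7     1     0     0     1     1     0     1     2     1     1     2     2     2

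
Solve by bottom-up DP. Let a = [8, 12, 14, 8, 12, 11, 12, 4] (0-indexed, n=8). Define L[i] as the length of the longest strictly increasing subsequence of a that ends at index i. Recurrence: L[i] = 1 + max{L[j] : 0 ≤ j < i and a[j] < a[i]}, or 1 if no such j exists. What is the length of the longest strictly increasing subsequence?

3

   i    0    1    2    3    4    5    6    7
a[i]    8   12   14    8   12   11   12    4
L[i]    1    2    3    1    2    2    3    1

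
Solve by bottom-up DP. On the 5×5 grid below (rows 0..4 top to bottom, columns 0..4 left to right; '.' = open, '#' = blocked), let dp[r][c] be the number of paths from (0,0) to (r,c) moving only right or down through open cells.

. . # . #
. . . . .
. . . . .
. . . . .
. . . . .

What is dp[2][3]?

r\c   0   1   2   3   4
  0   1   1   0   0   0
  1   1   2   2   2   2
  2   1   3   5   7   9
  3   1   4   9  16  25
  4   1   5  14  30  55

7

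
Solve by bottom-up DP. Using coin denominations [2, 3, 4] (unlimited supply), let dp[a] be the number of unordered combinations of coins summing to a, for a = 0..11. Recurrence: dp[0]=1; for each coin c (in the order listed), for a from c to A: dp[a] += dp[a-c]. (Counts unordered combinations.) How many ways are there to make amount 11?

after  coin     0     1     2     3     4     5     6     7     8     9    10    11
          2     1     0     1     0     1     0     1     0     1     0     1     0
          3     1     0     1     1     1     1     2     1     2     2     2     2
          4     1     0     1     1     2     1     3     2     4     3     5     4

4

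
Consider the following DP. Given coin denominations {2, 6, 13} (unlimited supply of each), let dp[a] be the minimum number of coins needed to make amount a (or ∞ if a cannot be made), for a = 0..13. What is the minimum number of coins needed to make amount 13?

 a  0  1  2  3  4  5  6  7  8  9 10 11 12 13
dp  0  -  1  -  2  -  1  -  2  -  3  -  2  1
(- denotes ∞ / unreachable)

1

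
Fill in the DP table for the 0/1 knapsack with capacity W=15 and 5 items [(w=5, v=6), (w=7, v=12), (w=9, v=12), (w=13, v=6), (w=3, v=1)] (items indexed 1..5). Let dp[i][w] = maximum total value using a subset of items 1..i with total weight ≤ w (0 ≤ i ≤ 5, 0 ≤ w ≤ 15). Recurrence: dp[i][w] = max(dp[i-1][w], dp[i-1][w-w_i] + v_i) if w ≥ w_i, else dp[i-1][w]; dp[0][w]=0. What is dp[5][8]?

12

i\w   0   1   2   3   4   5   6   7   8   9  10  11  12  13  14  15
  0   0   0   0   0   0   0   0   0   0   0   0   0   0   0   0   0
  1   0   0   0   0   0   6   6   6   6   6   6   6   6   6   6   6
  2   0   0   0   0   0   6   6  12  12  12  12  12  18  18  18  18
  3   0   0   0   0   0   6   6  12  12  12  12  12  18  18  18  18
  4   0   0   0   0   0   6   6  12  12  12  12  12  18  18  18  18
  5   0   0   0   1   1   6   6  12  12  12  13  13  18  18  18  19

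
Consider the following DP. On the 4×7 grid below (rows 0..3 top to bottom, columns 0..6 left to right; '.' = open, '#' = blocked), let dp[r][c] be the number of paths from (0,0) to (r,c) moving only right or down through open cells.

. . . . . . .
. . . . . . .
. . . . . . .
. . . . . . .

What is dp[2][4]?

r\c   0   1   2   3   4   5   6
  0   1   1   1   1   1   1   1
  1   1   2   3   4   5   6   7
  2   1   3   6  10  15  21  28
  3   1   4  10  20  35  56  84

15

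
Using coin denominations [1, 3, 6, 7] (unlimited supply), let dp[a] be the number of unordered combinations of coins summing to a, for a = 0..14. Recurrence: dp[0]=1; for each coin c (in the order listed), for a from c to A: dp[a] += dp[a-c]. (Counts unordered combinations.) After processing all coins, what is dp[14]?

14

after  coin     0     1     2     3     4     5     6     7     8     9    10    11    12    13    14
          1     1     1     1     1     1     1     1     1     1     1     1     1     1     1     1
          3     1     1     1     2     2     2     3     3     3     4     4     4     5     5     5
          6     1     1     1     2     2     2     4     4     4     6     6     6     9     9     9
          7     1     1     1     2     2     2     4     5     5     7     8     8    11    13    14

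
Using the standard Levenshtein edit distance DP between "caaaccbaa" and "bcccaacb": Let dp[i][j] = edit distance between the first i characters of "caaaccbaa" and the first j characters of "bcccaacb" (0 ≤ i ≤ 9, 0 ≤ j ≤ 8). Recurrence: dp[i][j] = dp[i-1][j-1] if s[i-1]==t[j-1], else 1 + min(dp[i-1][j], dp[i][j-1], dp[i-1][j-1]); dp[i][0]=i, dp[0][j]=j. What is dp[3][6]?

   ''  b  c  c  c  a  a  c  b
''  0  1  2  3  4  5  6  7  8
 c  1  1  1  2  3  4  5  6  7
 a  2  2  2  2  3  3  4  5  6
 a  3  3  3  3  3  3  3  4  5
 a  4  4  4  4  4  3  3  4  5
 c  5  5  4  4  4  4  4  3  4
 c  6  6  5  4  4  5  5  4  4
 b  7  6  6  5  5  5  6  5  4
 a  8  7  7  6  6  5  5  6  5
 a  9  8  8  7  7  6  5  6  6

3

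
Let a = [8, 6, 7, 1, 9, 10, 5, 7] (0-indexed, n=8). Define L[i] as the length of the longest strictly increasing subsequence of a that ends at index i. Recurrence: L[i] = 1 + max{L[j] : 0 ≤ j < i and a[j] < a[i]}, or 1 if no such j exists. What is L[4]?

3

   i    0    1    2    3    4    5    6    7
a[i]    8    6    7    1    9   10    5    7
L[i]    1    1    2    1    3    4    2    3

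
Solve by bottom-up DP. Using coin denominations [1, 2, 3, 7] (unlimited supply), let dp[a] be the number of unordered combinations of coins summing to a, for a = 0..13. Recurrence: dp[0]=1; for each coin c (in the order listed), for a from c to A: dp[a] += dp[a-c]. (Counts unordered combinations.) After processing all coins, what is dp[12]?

24

after  coin     0     1     2     3     4     5     6     7     8     9    10    11    12    13
          1     1     1     1     1     1     1     1     1     1     1     1     1     1     1
          2     1     1     2     2     3     3     4     4     5     5     6     6     7     7
          3     1     1     2     3     4     5     7     8    10    12    14    16    19    21
          7     1     1     2     3     4     5     7     9    11    14    17    20    24    28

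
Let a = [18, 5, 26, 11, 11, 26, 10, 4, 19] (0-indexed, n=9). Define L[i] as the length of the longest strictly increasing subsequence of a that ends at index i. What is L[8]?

3

   i    0    1    2    3    4    5    6    7    8
a[i]   18    5   26   11   11   26   10    4   19
L[i]    1    1    2    2    2    3    2    1    3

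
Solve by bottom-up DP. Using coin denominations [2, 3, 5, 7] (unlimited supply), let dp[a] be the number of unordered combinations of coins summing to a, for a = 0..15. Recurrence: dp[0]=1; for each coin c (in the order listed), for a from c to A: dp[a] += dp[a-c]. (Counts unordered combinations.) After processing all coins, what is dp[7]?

after  coin     0     1     2     3     4     5     6     7     8     9    10    11    12    13    14    15
          2     1     0     1     0     1     0     1     0     1     0     1     0     1     0     1     0
          3     1     0     1     1     1     1     2     1     2     2     2     2     3     2     3     3
          5     1     0     1     1     1     2     2     2     3     3     4     4     5     5     6     7
          7     1     0     1     1     1     2     2     3     3     4     5     5     7     7     9    10

3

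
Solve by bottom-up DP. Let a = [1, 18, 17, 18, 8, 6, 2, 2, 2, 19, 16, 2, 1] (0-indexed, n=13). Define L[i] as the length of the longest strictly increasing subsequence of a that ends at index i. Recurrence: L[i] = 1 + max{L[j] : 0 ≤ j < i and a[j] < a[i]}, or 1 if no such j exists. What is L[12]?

1

   i    0    1    2    3    4    5    6    7    8    9   10   11   12
a[i]    1   18   17   18    8    6    2    2    2   19   16    2    1
L[i]    1    2    2    3    2    2    2    2    2    4    3    2    1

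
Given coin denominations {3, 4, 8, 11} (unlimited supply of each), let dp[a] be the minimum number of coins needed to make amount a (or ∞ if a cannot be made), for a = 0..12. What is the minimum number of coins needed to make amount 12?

 a  0  1  2  3  4  5  6  7  8  9 10 11 12
dp  0  -  -  1  1  -  2  2  1  3  3  1  2
(- denotes ∞ / unreachable)

2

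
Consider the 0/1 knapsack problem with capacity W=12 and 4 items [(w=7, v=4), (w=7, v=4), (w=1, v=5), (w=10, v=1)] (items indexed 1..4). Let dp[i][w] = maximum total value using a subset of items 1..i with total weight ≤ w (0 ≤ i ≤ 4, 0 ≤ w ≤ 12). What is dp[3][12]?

i\w   0   1   2   3   4   5   6   7   8   9  10  11  12
  0   0   0   0   0   0   0   0   0   0   0   0   0   0
  1   0   0   0   0   0   0   0   4   4   4   4   4   4
  2   0   0   0   0   0   0   0   4   4   4   4   4   4
  3   0   5   5   5   5   5   5   5   9   9   9   9   9
  4   0   5   5   5   5   5   5   5   9   9   9   9   9

9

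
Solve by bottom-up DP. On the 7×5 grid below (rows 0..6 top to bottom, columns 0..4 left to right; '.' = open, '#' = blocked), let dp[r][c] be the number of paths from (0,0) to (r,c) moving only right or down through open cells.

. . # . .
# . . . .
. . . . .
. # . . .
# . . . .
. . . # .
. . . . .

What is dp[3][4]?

r\c   0   1   2   3   4
  0   1   1   0   0   0
  1   0   1   1   1   1
  2   0   1   2   3   4
  3   0   0   2   5   9
  4   0   0   2   7  16
  5   0   0   2   0  16
  6   0   0   2   2  18

9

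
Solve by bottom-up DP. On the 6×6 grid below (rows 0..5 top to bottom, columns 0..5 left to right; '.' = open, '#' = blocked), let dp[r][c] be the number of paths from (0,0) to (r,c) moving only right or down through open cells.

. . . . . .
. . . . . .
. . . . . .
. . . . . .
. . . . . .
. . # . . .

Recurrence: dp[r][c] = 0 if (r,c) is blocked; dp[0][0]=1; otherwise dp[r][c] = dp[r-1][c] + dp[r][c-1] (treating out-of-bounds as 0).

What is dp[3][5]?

r\c   0   1   2   3   4   5
  0   1   1   1   1   1   1
  1   1   2   3   4   5   6
  2   1   3   6  10  15  21
  3   1   4  10  20  35  56
  4   1   5  15  35  70 126
  5   1   6   0  35 105 231

56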